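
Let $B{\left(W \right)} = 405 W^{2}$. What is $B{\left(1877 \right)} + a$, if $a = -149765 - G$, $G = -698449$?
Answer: $1427415929$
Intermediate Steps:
$a = 548684$ ($a = -149765 - -698449 = -149765 + 698449 = 548684$)
$B{\left(1877 \right)} + a = 405 \cdot 1877^{2} + 548684 = 405 \cdot 3523129 + 548684 = 1426867245 + 548684 = 1427415929$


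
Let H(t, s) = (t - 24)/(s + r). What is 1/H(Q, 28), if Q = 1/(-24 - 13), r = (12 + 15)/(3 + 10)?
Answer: -14467/11557 ≈ -1.2518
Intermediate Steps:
r = 27/13 ≈ 2.0769
Q = -1/37 (Q = 1/(-37) = -1/37 ≈ -0.027027)
H(t, s) = (-24 + t)/(27/13 + s) (H(t, s) = (t - 24)/(s + 27/13) = (-24 + t)/(27/13 + s))
1/H(Q, 28) = 1/(13*(-24 - 1/37)/(27 + 13*28)) = 1/(13*(-889/37)/(27 + 364)) = 1/(13*(-889/37)/391) = 1/(13*(1/391)*(-889/37)) = 1/(-11557/14467) = -14467/11557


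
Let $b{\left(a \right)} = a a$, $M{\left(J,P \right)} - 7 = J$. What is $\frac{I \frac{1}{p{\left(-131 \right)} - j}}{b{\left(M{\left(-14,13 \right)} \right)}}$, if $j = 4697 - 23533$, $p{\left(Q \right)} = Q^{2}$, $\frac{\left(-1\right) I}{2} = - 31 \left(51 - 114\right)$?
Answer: $- \frac{186}{83993} \approx -0.0022145$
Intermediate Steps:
$M{\left(J,P \right)} = 7 + J$
$b{\left(a \right)} = a^{2}$
$I = -3906$ ($I = - 2 \left(- 31 \left(51 - 114\right)\right) = - 2 \left(\left(-31\right) \left(-63\right)\right) = \left(-2\right) 1953 = -3906$)
$j = -18836$ ($j = 4697 - 23533 = -18836$)
$\frac{I \frac{1}{p{\left(-131 \right)} - j}}{b{\left(M{\left(-14,13 \right)} \right)}} = \frac{\left(-3906\right) \frac{1}{\left(-131\right)^{2} - -18836}}{\left(7 - 14\right)^{2}} = \frac{\left(-3906\right) \frac{1}{17161 + 18836}}{\left(-7\right)^{2}} = \frac{\left(-3906\right) \frac{1}{35997}}{49} = \left(-3906\right) \frac{1}{35997} \cdot \frac{1}{49} = \left(- \frac{1302}{11999}\right) \frac{1}{49} = - \frac{186}{83993}$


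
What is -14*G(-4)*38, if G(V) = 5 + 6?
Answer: -5852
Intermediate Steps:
G(V) = 11
-14*G(-4)*38 = -14*11*38 = -154*38 = -5852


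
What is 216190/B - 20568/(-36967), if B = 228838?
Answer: 6349317857/4229727173 ≈ 1.5011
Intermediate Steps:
216190/B - 20568/(-36967) = 216190/228838 - 20568/(-36967) = 216190*(1/228838) - 20568*(-1/36967) = 108095/114419 + 20568/36967 = 6349317857/4229727173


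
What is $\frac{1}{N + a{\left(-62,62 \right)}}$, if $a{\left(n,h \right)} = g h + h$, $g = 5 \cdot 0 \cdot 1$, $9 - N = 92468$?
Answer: $- \frac{1}{92397} \approx -1.0823 \cdot 10^{-5}$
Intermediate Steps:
$N = -92459$ ($N = 9 - 92468 = -92459$)
$g = 0$ ($g = 0 \cdot 1 = 0$)
$a{\left(n,h \right)} = h$ ($a{\left(n,h \right)} = 0 h + h = 0 + h = h$)
$\frac{1}{N + a{\left(-62,62 \right)}} = \frac{1}{-92459 + 62} = \frac{1}{-92397} = - \frac{1}{92397}$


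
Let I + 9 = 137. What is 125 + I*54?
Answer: 7037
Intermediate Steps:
I = 128 (I = -9 + 137 = 128)
125 + I*54 = 125 + 128*54 = 125 + 6912 = 7037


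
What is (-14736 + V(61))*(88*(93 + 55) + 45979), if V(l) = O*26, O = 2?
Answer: -866400052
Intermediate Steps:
V(l) = 52 (V(l) = 2*26 = 52)
(-14736 + V(61))*(88*(93 + 55) + 45979) = (-14736 + 52)*(88*(93 + 55) + 45979) = -14684*(88*148 + 45979) = -14684*(13024 + 45979) = -14684*59003 = -866400052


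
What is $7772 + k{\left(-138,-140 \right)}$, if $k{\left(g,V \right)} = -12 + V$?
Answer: $7620$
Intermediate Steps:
$7772 + k{\left(-138,-140 \right)} = 7772 - 152 = 7620$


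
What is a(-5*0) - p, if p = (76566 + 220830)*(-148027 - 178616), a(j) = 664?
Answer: 97142322292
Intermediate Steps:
p = -97142321628 (p = 297396*(-326643) = -97142321628)
a(-5*0) - p = 664 - 1*(-97142321628) = 664 + 97142321628 = 97142322292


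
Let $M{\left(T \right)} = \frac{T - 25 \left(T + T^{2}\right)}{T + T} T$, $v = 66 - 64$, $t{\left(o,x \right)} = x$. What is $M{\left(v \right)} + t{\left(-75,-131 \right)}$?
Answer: $-205$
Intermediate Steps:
$v = 2$ ($v = 66 - 64 = 2$)
$M{\left(T \right)} = - 12 T - \frac{25 T^{2}}{2}$ ($M{\left(T \right)} = \frac{T - \left(25 T + 25 T^{2}\right)}{2 T} T = \left(- 25 T^{2} - 24 T\right) \frac{1}{2 T} T = \frac{- 25 T^{2} - 24 T}{2 T} T = - 12 T - \frac{25 T^{2}}{2}$)
$M{\left(v \right)} + t{\left(-75,-131 \right)} = \left(- \frac{1}{2}\right) 2 \left(24 + 25 \cdot 2\right) - 131 = \left(- \frac{1}{2}\right) 2 \left(24 + 50\right) - 131 = \left(- \frac{1}{2}\right) 2 \cdot 74 - 131 = -74 - 131 = -205$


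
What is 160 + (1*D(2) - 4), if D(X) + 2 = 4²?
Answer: 170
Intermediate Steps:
D(X) = 14 (D(X) = -2 + 4² = -2 + 16 = 14)
160 + (1*D(2) - 4) = 160 + (1*14 - 4) = 160 + (14 - 4) = 160 + 10 = 170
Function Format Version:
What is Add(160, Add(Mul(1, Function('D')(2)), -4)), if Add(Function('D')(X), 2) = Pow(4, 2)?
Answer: 170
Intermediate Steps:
Function('D')(X) = 14 (Function('D')(X) = Add(-2, Pow(4, 2)) = Add(-2, 16) = 14)
Add(160, Add(Mul(1, Function('D')(2)), -4)) = Add(160, Add(Mul(1, 14), -4)) = Add(160, Add(14, -4)) = Add(160, 10) = 170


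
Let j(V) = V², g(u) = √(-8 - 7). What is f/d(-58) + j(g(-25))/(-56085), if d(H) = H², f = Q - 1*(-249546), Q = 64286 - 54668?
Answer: 242254390/3144499 ≈ 77.041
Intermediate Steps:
Q = 9618
g(u) = I*√15 (g(u) = √(-15) = I*√15)
f = 259164 (f = 9618 - 1*(-249546) = 9618 + 249546 = 259164)
f/d(-58) + j(g(-25))/(-56085) = 259164/((-58)²) + (I*√15)²/(-56085) = 259164/3364 - 15*(-1/56085) = 259164*(1/3364) + 1/3739 = 64791/841 + 1/3739 = 242254390/3144499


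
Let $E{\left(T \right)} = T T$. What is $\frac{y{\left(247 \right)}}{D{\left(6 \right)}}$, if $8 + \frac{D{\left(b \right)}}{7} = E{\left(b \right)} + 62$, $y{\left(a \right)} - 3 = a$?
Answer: $\frac{25}{63} \approx 0.39683$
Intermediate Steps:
$E{\left(T \right)} = T^{2}$
$y{\left(a \right)} = 3 + a$
$D{\left(b \right)} = 378 + 7 b^{2}$ ($D{\left(b \right)} = -56 + 7 \left(b^{2} + 62\right) = -56 + 7 \left(62 + b^{2}\right) = -56 + \left(434 + 7 b^{2}\right) = 378 + 7 b^{2}$)
$\frac{y{\left(247 \right)}}{D{\left(6 \right)}} = \frac{3 + 247}{378 + 7 \cdot 6^{2}} = \frac{250}{378 + 7 \cdot 36} = \frac{250}{378 + 252} = \frac{250}{630} = 250 \cdot \frac{1}{630} = \frac{25}{63}$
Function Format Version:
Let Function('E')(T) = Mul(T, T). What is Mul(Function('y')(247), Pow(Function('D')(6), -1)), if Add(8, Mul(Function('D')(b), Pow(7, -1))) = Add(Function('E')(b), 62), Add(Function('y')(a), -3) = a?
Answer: Rational(25, 63) ≈ 0.39683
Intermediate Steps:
Function('E')(T) = Pow(T, 2)
Function('y')(a) = Add(3, a)
Function('D')(b) = Add(378, Mul(7, Pow(b, 2))) (Function('D')(b) = Add(-56, Mul(7, Add(Pow(b, 2), 62))) = Add(-56, Mul(7, Add(62, Pow(b, 2)))) = Add(-56, Add(434, Mul(7, Pow(b, 2)))) = Add(378, Mul(7, Pow(b, 2))))
Mul(Function('y')(247), Pow(Function('D')(6), -1)) = Mul(Add(3, 247), Pow(Add(378, Mul(7, Pow(6, 2))), -1)) = Mul(250, Pow(Add(378, Mul(7, 36)), -1)) = Mul(250, Pow(Add(378, 252), -1)) = Mul(250, Pow(630, -1)) = Mul(250, Rational(1, 630)) = Rational(25, 63)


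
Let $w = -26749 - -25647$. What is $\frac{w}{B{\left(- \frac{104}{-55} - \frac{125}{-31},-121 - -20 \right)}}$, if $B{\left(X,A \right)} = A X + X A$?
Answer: $\frac{939455}{1019999} \approx 0.92103$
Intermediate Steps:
$B{\left(X,A \right)} = 2 A X$ ($B{\left(X,A \right)} = A X + A X = 2 A X$)
$w = -1102$ ($w = -26749 + 25647 = -1102$)
$\frac{w}{B{\left(- \frac{104}{-55} - \frac{125}{-31},-121 - -20 \right)}} = - \frac{1102}{2 \left(-121 - -20\right) \left(- \frac{104}{-55} - \frac{125}{-31}\right)} = - \frac{1102}{2 \left(-121 + 20\right) \left(\left(-104\right) \left(- \frac{1}{55}\right) - - \frac{125}{31}\right)} = - \frac{1102}{2 \left(-101\right) \left(\frac{104}{55} + \frac{125}{31}\right)} = - \frac{1102}{2 \left(-101\right) \frac{10099}{1705}} = - \frac{1102}{- \frac{2039998}{1705}} = \left(-1102\right) \left(- \frac{1705}{2039998}\right) = \frac{939455}{1019999}$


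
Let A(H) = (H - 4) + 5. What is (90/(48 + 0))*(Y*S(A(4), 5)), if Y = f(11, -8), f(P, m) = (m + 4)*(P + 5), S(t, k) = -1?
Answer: 120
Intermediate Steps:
A(H) = 1 + H (A(H) = (-4 + H) + 5 = 1 + H)
f(P, m) = (4 + m)*(5 + P)
Y = -64 (Y = 20 + 4*11 + 5*(-8) + 11*(-8) = 20 + 44 - 40 - 88 = -64)
(90/(48 + 0))*(Y*S(A(4), 5)) = (90/(48 + 0))*(-64*(-1)) = (90/48)*64 = (90*(1/48))*64 = (15/8)*64 = 120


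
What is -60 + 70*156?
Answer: 10860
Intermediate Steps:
-60 + 70*156 = -60 + 10920 = 10860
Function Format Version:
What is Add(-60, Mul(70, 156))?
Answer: 10860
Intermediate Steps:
Add(-60, Mul(70, 156)) = Add(-60, 10920) = 10860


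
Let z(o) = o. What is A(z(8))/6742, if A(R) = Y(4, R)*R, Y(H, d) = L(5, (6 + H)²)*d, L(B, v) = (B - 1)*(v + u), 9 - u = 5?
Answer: 13312/3371 ≈ 3.9490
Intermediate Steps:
u = 4 (u = 9 - 1*5 = 9 - 5 = 4)
L(B, v) = (-1 + B)*(4 + v) (L(B, v) = (B - 1)*(v + 4) = (-1 + B)*(4 + v))
Y(H, d) = d*(16 + 4*(6 + H)²) (Y(H, d) = (-4 - (6 + H)² + 4*5 + 5*(6 + H)²)*d = (-4 - (6 + H)² + 20 + 5*(6 + H)²)*d = (16 + 4*(6 + H)²)*d = d*(16 + 4*(6 + H)²))
A(R) = 416*R² (A(R) = (4*R*(4 + (6 + 4)²))*R = (4*R*(4 + 10²))*R = (4*R*(4 + 100))*R = (4*R*104)*R = (416*R)*R = 416*R²)
A(z(8))/6742 = (416*8²)/6742 = (416*64)*(1/6742) = 26624*(1/6742) = 13312/3371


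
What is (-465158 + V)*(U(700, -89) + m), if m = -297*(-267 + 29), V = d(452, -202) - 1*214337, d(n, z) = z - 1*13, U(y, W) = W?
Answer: -47985486870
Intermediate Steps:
d(n, z) = -13 + z (d(n, z) = z - 13 = -13 + z)
V = -214552 (V = (-13 - 202) - 1*214337 = -215 - 214337 = -214552)
m = 70686 (m = -297*(-238) = 70686)
(-465158 + V)*(U(700, -89) + m) = (-465158 - 214552)*(-89 + 70686) = -679710*70597 = -47985486870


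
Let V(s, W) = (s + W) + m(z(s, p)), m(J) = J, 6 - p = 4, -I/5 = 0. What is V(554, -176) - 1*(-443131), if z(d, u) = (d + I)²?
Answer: 750425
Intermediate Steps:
I = 0 (I = -5*0 = 0)
p = 2 (p = 6 - 1*4 = 6 - 4 = 2)
z(d, u) = d² (z(d, u) = (d + 0)² = d²)
V(s, W) = W + s + s² (V(s, W) = (s + W) + s² = (W + s) + s² = W + s + s²)
V(554, -176) - 1*(-443131) = (-176 + 554 + 554²) - 1*(-443131) = (-176 + 554 + 306916) + 443131 = 307294 + 443131 = 750425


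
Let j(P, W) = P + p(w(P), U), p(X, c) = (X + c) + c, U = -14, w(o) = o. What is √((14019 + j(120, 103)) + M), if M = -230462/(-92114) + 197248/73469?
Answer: √1347124869961729015454/307614703 ≈ 119.32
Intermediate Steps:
p(X, c) = X + 2*c
j(P, W) = -28 + 2*P (j(P, W) = P + (P + 2*(-14)) = P + (P - 28) = P + (-28 + P) = -28 + 2*P)
M = 1595505225/307614703 (M = -230462*(-1/92114) + 197248*(1/73469) = 115231/46057 + 197248/73469 = 1595505225/307614703 ≈ 5.1867)
√((14019 + j(120, 103)) + M) = √((14019 + (-28 + 2*120)) + 1595505225/307614703) = √((14019 + (-28 + 240)) + 1595505225/307614703) = √((14019 + 212) + 1595505225/307614703) = √(14231 + 1595505225/307614703) = √(4379260343618/307614703) = √1347124869961729015454/307614703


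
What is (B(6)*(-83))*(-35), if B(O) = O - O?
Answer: 0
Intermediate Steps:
B(O) = 0
(B(6)*(-83))*(-35) = (0*(-83))*(-35) = 0*(-35) = 0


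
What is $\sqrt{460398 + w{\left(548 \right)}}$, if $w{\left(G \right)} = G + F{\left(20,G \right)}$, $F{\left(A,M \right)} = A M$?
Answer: $9 \sqrt{5826} \approx 686.95$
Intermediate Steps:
$w{\left(G \right)} = 21 G$ ($w{\left(G \right)} = G + 20 G = 21 G$)
$\sqrt{460398 + w{\left(548 \right)}} = \sqrt{460398 + 21 \cdot 548} = \sqrt{460398 + 11508} = \sqrt{471906} = 9 \sqrt{5826}$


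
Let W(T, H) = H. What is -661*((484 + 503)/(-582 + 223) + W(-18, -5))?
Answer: 1838902/359 ≈ 5122.3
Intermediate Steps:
-661*((484 + 503)/(-582 + 223) + W(-18, -5)) = -661*((484 + 503)/(-582 + 223) - 5) = -661*(987/(-359) - 5) = -661*(987*(-1/359) - 5) = -661*(-987/359 - 5) = -661*(-2782/359) = 1838902/359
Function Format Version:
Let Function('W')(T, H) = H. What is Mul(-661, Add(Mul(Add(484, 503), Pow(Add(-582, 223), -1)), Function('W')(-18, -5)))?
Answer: Rational(1838902, 359) ≈ 5122.3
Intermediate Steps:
Mul(-661, Add(Mul(Add(484, 503), Pow(Add(-582, 223), -1)), Function('W')(-18, -5))) = Mul(-661, Add(Mul(Add(484, 503), Pow(Add(-582, 223), -1)), -5)) = Mul(-661, Add(Mul(987, Pow(-359, -1)), -5)) = Mul(-661, Add(Mul(987, Rational(-1, 359)), -5)) = Mul(-661, Add(Rational(-987, 359), -5)) = Mul(-661, Rational(-2782, 359)) = Rational(1838902, 359)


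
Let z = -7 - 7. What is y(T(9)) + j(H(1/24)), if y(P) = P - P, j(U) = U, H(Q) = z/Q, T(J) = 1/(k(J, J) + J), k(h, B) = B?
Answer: -336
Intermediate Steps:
z = -14
T(J) = 1/(2*J) (T(J) = 1/(J + J) = 1/(2*J))
H(Q) = -14/Q
y(P) = 0
y(T(9)) + j(H(1/24)) = 0 - 14/(1/24) = 0 - 14/1/24 = 0 - 14*24 = 0 - 336 = -336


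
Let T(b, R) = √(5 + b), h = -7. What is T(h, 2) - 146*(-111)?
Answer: 16206 + I*√2 ≈ 16206.0 + 1.4142*I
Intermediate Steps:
T(h, 2) - 146*(-111) = √(5 - 7) - 146*(-111) = √(-2) + 16206 = I*√2 + 16206 = 16206 + I*√2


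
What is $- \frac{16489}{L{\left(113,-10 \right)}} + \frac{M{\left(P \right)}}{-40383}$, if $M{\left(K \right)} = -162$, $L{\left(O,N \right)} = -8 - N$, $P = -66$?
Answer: $- \frac{73986107}{8974} \approx -8244.5$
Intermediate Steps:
$- \frac{16489}{L{\left(113,-10 \right)}} + \frac{M{\left(P \right)}}{-40383} = - \frac{16489}{-8 - -10} - \frac{162}{-40383} = - \frac{16489}{-8 + 10} - - \frac{18}{4487} = - \frac{16489}{2} + \frac{18}{4487} = - \frac{73986107}{8974}$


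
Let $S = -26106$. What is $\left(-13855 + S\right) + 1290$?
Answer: $-38671$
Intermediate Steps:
$\left(-13855 + S\right) + 1290 = \left(-13855 - 26106\right) + 1290 = -39961 + 1290 = -38671$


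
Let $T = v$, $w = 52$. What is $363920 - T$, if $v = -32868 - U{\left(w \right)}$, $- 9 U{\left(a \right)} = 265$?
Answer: $\frac{3570827}{9} \approx 3.9676 \cdot 10^{5}$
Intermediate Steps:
$U{\left(a \right)} = - \frac{265}{9}$ ($U{\left(a \right)} = \left(- \frac{1}{9}\right) 265 = - \frac{265}{9}$)
$v = - \frac{295547}{9}$ ($v = -32868 - - \frac{265}{9} = -32868 + \frac{265}{9} = - \frac{295547}{9} \approx -32839.0$)
$T = - \frac{295547}{9} \approx -32839.0$
$363920 - T = 363920 - - \frac{295547}{9} = 363920 + \frac{295547}{9} = \frac{3570827}{9}$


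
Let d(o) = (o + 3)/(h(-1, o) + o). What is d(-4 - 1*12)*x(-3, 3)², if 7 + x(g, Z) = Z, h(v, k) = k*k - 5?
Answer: -208/235 ≈ -0.88511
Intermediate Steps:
h(v, k) = -5 + k² (h(v, k) = k² - 5 = -5 + k²)
x(g, Z) = -7 + Z
d(o) = (3 + o)/(-5 + o + o²) (d(o) = (o + 3)/((-5 + o²) + o) = (3 + o)/(-5 + o + o²))
d(-4 - 1*12)*x(-3, 3)² = ((3 + (-4 - 1*12))/(-5 + (-4 - 1*12) + (-4 - 1*12)²))*(-7 + 3)² = ((3 + (-4 - 12))/(-5 + (-4 - 12) + (-4 - 12)²))*(-4)² = ((3 - 16)/(-5 - 16 + (-16)²))*16 = (-13/(-5 - 16 + 256))*16 = (-13/235)*16 = ((1/235)*(-13))*16 = -13/235*16 = -208/235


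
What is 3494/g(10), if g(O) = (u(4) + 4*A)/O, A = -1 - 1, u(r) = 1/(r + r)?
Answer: -279520/63 ≈ -4436.8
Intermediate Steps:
u(r) = 1/(2*r)
A = -2
g(O) = -63/(8*O) (g(O) = ((½)/4 + 4*(-2))/O = ((½)*(¼) - 8)/O = (⅛ - 8)/O = -63/(8*O))
3494/g(10) = 3494/((-63/8/10)) = 3494/((-63/8*⅒)) = 3494/(-63/80) = 3494*(-80/63) = -279520/63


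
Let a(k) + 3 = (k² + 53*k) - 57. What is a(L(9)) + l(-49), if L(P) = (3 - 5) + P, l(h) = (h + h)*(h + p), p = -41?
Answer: 9180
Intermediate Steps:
l(h) = 2*h*(-41 + h) (l(h) = (h + h)*(h - 41) = (2*h)*(-41 + h) = 2*h*(-41 + h))
L(P) = -2 + P
a(k) = -60 + k² + 53*k (a(k) = -3 + ((k² + 53*k) - 57) = -3 + (-57 + k² + 53*k) = -60 + k² + 53*k)
a(L(9)) + l(-49) = (-60 + (-2 + 9)² + 53*(-2 + 9)) + 2*(-49)*(-41 - 49) = (-60 + 7² + 53*7) + 2*(-49)*(-90) = (-60 + 49 + 371) + 8820 = 360 + 8820 = 9180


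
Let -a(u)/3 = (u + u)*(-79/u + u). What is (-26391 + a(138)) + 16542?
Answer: -123639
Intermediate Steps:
a(u) = -6*u*(u - 79/u) (a(u) = -3*(u + u)*(-79/u + u) = -3*2*u*(u - 79/u) = -6*u*(u - 79/u))
(-26391 + a(138)) + 16542 = (-26391 + (474 - 6*138²)) + 16542 = (-26391 + (474 - 6*19044)) + 16542 = (-26391 + (474 - 114264)) + 16542 = (-26391 - 113790) + 16542 = -140181 + 16542 = -123639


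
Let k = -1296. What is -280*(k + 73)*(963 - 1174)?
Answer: -72254840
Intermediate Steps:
-280*(k + 73)*(963 - 1174) = -280*(-1296 + 73)*(963 - 1174) = -(-342440)*(-211) = -280*258053 = -72254840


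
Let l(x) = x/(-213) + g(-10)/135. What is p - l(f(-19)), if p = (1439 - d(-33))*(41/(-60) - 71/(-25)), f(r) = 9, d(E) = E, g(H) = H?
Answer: 152148919/47925 ≈ 3174.7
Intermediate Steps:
l(x) = -2/27 - x/213 (l(x) = x/(-213) - 10/135 = x*(-1/213) - 10*1/135 = -x/213 - 2/27 = -2/27 - x/213)
p = 238096/75 (p = (1439 - 1*(-33))*(41/(-60) - 71/(-25)) = (1439 + 33)*(41*(-1/60) - 71*(-1/25)) = 1472*(-41/60 + 71/25) = 1472*(647/300) = 238096/75 ≈ 3174.6)
p - l(f(-19)) = 238096/75 - (-2/27 - 1/213*9) = 238096/75 - (-2/27 - 3/71) = 238096/75 - 1*(-223/1917) = 238096/75 + 223/1917 = 152148919/47925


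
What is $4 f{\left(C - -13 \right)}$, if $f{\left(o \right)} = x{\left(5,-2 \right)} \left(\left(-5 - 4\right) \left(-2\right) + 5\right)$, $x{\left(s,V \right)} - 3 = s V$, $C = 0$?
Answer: $-644$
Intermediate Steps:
$x{\left(s,V \right)} = 3 + V s$ ($x{\left(s,V \right)} = 3 + s V = 3 + V s$)
$f{\left(o \right)} = -161$ ($f{\left(o \right)} = \left(3 - 10\right) \left(\left(-5 - 4\right) \left(-2\right) + 5\right) = \left(3 - 10\right) \left(\left(-9\right) \left(-2\right) + 5\right) = - 7 \left(18 + 5\right) = \left(-7\right) 23 = -161$)
$4 f{\left(C - -13 \right)} = 4 \left(-161\right) = -644$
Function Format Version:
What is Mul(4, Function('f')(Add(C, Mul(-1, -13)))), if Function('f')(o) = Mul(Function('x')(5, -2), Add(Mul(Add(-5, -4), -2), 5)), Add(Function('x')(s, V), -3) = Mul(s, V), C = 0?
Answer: -644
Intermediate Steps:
Function('x')(s, V) = Add(3, Mul(V, s)) (Function('x')(s, V) = Add(3, Mul(s, V)) = Add(3, Mul(V, s)))
Function('f')(o) = -161 (Function('f')(o) = Mul(Add(3, Mul(-2, 5)), Add(Mul(Add(-5, -4), -2), 5)) = Mul(Add(3, -10), Add(Mul(-9, -2), 5)) = Mul(-7, Add(18, 5)) = Mul(-7, 23) = -161)
Mul(4, Function('f')(Add(C, Mul(-1, -13)))) = Mul(4, -161) = -644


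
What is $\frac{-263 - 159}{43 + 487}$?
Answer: $- \frac{211}{265} \approx -0.79623$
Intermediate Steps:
$\frac{-263 - 159}{43 + 487} = - \frac{422}{530} = \left(-422\right) \frac{1}{530} = - \frac{211}{265}$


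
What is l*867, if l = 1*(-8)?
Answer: -6936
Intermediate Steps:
l = -8
l*867 = -8*867 = -6936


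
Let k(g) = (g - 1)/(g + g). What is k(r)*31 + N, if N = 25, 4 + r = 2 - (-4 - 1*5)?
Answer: 268/7 ≈ 38.286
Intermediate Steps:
r = 7 (r = -4 + (2 - (-4 - 1*5)) = -4 + (2 - (-4 - 5)) = -4 + (2 - 1*(-9)) = -4 + (2 + 9) = -4 + 11 = 7)
k(g) = (-1 + g)/(2*g) (k(g) = (-1 + g)/((2*g)) = (-1 + g)*(1/(2*g)) = (-1 + g)/(2*g))
k(r)*31 + N = ((1/2)*(-1 + 7)/7)*31 + 25 = ((1/2)*(1/7)*6)*31 + 25 = (3/7)*31 + 25 = 93/7 + 25 = 268/7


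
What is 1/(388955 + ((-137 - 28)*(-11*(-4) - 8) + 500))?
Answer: 1/383515 ≈ 2.6075e-6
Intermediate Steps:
1/(388955 + ((-137 - 28)*(-11*(-4) - 8) + 500)) = 1/(388955 + (-165*(44 - 8) + 500)) = 1/(388955 + (-165*36 + 500)) = 1/(388955 + (-5940 + 500)) = 1/(388955 - 5440) = 1/383515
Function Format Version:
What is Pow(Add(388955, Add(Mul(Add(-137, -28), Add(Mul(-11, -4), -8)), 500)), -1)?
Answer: Rational(1, 383515) ≈ 2.6075e-6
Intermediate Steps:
Pow(Add(388955, Add(Mul(Add(-137, -28), Add(Mul(-11, -4), -8)), 500)), -1) = Pow(Add(388955, Add(Mul(-165, Add(44, -8)), 500)), -1) = Pow(Add(388955, Add(Mul(-165, 36), 500)), -1) = Pow(Add(388955, Add(-5940, 500)), -1) = Pow(Add(388955, -5440), -1) = Pow(383515, -1) = Rational(1, 383515)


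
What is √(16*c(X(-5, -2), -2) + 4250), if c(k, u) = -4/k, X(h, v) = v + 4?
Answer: √4218 ≈ 64.946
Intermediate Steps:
X(h, v) = 4 + v
√(16*c(X(-5, -2), -2) + 4250) = √(16*(-4/(4 - 2)) + 4250) = √(16*(-4/2) + 4250) = √(16*(-4*½) + 4250) = √(16*(-2) + 4250) = √(-32 + 4250) = √4218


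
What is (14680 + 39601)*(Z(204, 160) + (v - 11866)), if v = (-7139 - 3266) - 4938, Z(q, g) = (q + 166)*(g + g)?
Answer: 4949938671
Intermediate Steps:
Z(q, g) = 2*g*(166 + q) (Z(q, g) = (166 + q)*(2*g) = 2*g*(166 + q))
v = -15343 (v = -10405 - 4938 = -15343)
(14680 + 39601)*(Z(204, 160) + (v - 11866)) = (14680 + 39601)*(2*160*(166 + 204) + (-15343 - 11866)) = 54281*(2*160*370 - 27209) = 54281*(118400 - 27209) = 54281*91191 = 4949938671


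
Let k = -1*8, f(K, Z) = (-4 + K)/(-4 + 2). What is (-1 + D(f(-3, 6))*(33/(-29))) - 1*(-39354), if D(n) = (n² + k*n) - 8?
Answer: 4568083/116 ≈ 39380.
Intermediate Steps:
f(K, Z) = 2 - K/2 (f(K, Z) = (-4 + K)/(-2) = (-4 + K)*(-½) = 2 - K/2)
k = -8
D(n) = -8 + n² - 8*n (D(n) = (n² - 8*n) - 8 = -8 + n² - 8*n)
(-1 + D(f(-3, 6))*(33/(-29))) - 1*(-39354) = (-1 + (-8 + (2 - ½*(-3))² - 8*(2 - ½*(-3)))*(33/(-29))) - 1*(-39354) = (-1 + (-8 + (2 + 3/2)² - 8*(2 + 3/2))*(33*(-1/29))) + 39354 = (-1 + (-8 + (7/2)² - 8*7/2)*(-33/29)) + 39354 = (-1 + (-8 + 49/4 - 28)*(-33/29)) + 39354 = (-1 - 95/4*(-33/29)) + 39354 = (-1 + 3135/116) + 39354 = 3019/116 + 39354 = 4568083/116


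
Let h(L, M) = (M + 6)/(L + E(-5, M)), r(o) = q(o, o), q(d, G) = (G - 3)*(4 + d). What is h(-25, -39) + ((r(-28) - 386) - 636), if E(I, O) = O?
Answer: -17759/64 ≈ -277.48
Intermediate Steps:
q(d, G) = (-3 + G)*(4 + d)
r(o) = -12 + o + o² (r(o) = -12 - 3*o + 4*o + o*o = -12 - 3*o + 4*o + o² = -12 + o + o²)
h(L, M) = (6 + M)/(L + M) (h(L, M) = (M + 6)/(L + M) = (6 + M)/(L + M))
h(-25, -39) + ((r(-28) - 386) - 636) = (6 - 39)/(-25 - 39) + (((-12 - 28 + (-28)²) - 386) - 636) = -33/(-64) + (((-12 - 28 + 784) - 386) - 636) = -1/64*(-33) + ((744 - 386) - 636) = 33/64 + (358 - 636) = 33/64 - 278 = -17759/64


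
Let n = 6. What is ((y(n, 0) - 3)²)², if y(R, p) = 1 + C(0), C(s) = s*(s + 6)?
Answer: 16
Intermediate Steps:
C(s) = s*(6 + s)
y(R, p) = 1 (y(R, p) = 1 + 0*(6 + 0) = 1 + 0*6 = 1 + 0 = 1)
((y(n, 0) - 3)²)² = ((1 - 3)²)² = ((-2)²)² = 4² = 16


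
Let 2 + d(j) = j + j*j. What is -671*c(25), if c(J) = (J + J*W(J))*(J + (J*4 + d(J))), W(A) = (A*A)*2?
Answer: -16221810825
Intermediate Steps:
d(j) = -2 + j + j² (d(j) = -2 + (j + j*j) = -2 + (j + j²) = -2 + j + j²)
W(A) = 2*A² (W(A) = A²*2 = 2*A²)
c(J) = (J + 2*J³)*(-2 + J² + 6*J) (c(J) = (J + J*(2*J²))*(J + (J*4 + (-2 + J + J²))) = (J + 2*J³)*(J + (4*J + (-2 + J + J²))) = (J + 2*J³)*(J + (-2 + J² + 5*J)) = (J + 2*J³)*(-2 + J² + 6*J))
-671*c(25) = -16775*(-2 - 3*25² + 2*25⁴ + 6*25 + 12*25³) = -16775*(-2 - 3*625 + 2*390625 + 150 + 12*15625) = -16775*(-2 - 1875 + 781250 + 150 + 187500) = -16775*967023 = -671*24175575 = -16221810825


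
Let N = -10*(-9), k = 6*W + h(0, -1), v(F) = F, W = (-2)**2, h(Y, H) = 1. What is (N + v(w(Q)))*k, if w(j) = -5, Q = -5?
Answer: 2125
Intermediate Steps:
W = 4
k = 25 (k = 6*4 + 1 = 24 + 1 = 25)
N = 90
(N + v(w(Q)))*k = (90 - 5)*25 = 85*25 = 2125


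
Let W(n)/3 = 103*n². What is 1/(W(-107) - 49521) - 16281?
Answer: -56791709819/3488220 ≈ -16281.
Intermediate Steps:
W(n) = 309*n² (W(n) = 3*(103*n²) = 309*n²)
1/(W(-107) - 49521) - 16281 = 1/(309*(-107)² - 49521) - 16281 = 1/(309*11449 - 49521) - 16281 = 1/(3537741 - 49521) - 16281 = 1/3488220 - 16281 = -56791709819/3488220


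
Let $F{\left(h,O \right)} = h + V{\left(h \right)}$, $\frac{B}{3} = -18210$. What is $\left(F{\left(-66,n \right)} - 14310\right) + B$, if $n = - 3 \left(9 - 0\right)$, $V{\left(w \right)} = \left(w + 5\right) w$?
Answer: $-64980$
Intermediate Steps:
$B = -54630$ ($B = 3 \left(-18210\right) = -54630$)
$V{\left(w \right)} = w \left(5 + w\right)$ ($V{\left(w \right)} = \left(5 + w\right) w = w \left(5 + w\right)$)
$n = -27$ ($n = - 3 \left(9 + 0\right) = \left(-3\right) 9 = -27$)
$F{\left(h,O \right)} = h + h \left(5 + h\right)$
$\left(F{\left(-66,n \right)} - 14310\right) + B = \left(- 66 \left(6 - 66\right) - 14310\right) - 54630 = \left(\left(-66\right) \left(-60\right) - 14310\right) - 54630 = \left(3960 - 14310\right) - 54630 = -10350 - 54630 = -64980$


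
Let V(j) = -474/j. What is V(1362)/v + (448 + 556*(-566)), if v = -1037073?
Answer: -73978872355529/235415571 ≈ -3.1425e+5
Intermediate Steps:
V(1362)/v + (448 + 556*(-566)) = -474/1362/(-1037073) + (448 + 556*(-566)) = -474*1/1362*(-1/1037073) + (448 - 314696) = -79/227*(-1/1037073) - 314248 = 79/235415571 - 314248 = -73978872355529/235415571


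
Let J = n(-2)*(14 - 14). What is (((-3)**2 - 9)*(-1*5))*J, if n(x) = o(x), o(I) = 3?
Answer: 0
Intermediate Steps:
n(x) = 3
J = 0 (J = 3*(14 - 14) = 3*0 = 0)
(((-3)**2 - 9)*(-1*5))*J = (((-3)**2 - 9)*(-1*5))*0 = ((9 - 9)*(-5))*0 = (0*(-5))*0 = 0*0 = 0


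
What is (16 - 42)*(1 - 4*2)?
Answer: 182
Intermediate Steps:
(16 - 42)*(1 - 4*2) = -26*(1 - 8) = -26*(-7) = 182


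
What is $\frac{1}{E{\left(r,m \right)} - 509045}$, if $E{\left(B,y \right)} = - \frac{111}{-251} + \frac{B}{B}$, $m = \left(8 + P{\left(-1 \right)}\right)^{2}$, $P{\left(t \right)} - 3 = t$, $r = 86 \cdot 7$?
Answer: $- \frac{251}{127769933} \approx -1.9645 \cdot 10^{-6}$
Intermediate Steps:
$r = 602$
$P{\left(t \right)} = 3 + t$
$m = 100$ ($m = \left(8 + \left(3 - 1\right)\right)^{2} = \left(8 + 2\right)^{2} = 10^{2} = 100$)
$E{\left(B,y \right)} = \frac{362}{251}$ ($E{\left(B,y \right)} = \left(-111\right) \left(- \frac{1}{251}\right) + 1 = \frac{111}{251} + 1 = \frac{362}{251}$)
$\frac{1}{E{\left(r,m \right)} - 509045} = \frac{1}{\frac{362}{251} - 509045} = \frac{1}{- \frac{127769933}{251}} = - \frac{251}{127769933}$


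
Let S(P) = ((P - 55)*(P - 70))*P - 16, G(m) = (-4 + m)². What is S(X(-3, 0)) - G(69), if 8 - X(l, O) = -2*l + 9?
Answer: -37659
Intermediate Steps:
X(l, O) = -1 + 2*l (X(l, O) = 8 - (-2*l + 9) = 8 - (9 - 2*l) = 8 + (-9 + 2*l) = -1 + 2*l)
S(P) = -16 + P*(-70 + P)*(-55 + P) (S(P) = ((-55 + P)*(-70 + P))*P - 16 = ((-70 + P)*(-55 + P))*P - 16 = P*(-70 + P)*(-55 + P) - 16 = -16 + P*(-70 + P)*(-55 + P))
S(X(-3, 0)) - G(69) = (-16 + (-1 + 2*(-3))³ - 125*(-1 + 2*(-3))² + 3850*(-1 + 2*(-3))) - (-4 + 69)² = (-16 + (-1 - 6)³ - 125*(-1 - 6)² + 3850*(-1 - 6)) - 1*65² = (-16 + (-7)³ - 125*(-7)² + 3850*(-7)) - 1*4225 = (-16 - 343 - 125*49 - 26950) - 4225 = (-16 - 343 - 6125 - 26950) - 4225 = -33434 - 4225 = -37659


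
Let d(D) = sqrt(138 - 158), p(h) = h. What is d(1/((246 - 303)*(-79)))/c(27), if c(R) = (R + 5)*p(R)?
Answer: I*sqrt(5)/432 ≈ 0.0051761*I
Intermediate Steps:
d(D) = 2*I*sqrt(5) (d(D) = sqrt(-20) = 2*I*sqrt(5))
c(R) = R*(5 + R) (c(R) = (R + 5)*R = (5 + R)*R = R*(5 + R))
d(1/((246 - 303)*(-79)))/c(27) = (2*I*sqrt(5))/((27*(5 + 27))) = (2*I*sqrt(5))/((27*32)) = (2*I*sqrt(5))/864 = (2*I*sqrt(5))*(1/864) = I*sqrt(5)/432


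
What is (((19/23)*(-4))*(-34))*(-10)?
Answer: -25840/23 ≈ -1123.5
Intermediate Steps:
(((19/23)*(-4))*(-34))*(-10) = -76/23*(-34)*(-10) = (2584/23)*(-10) = -25840/23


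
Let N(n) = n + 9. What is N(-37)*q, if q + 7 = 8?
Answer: -28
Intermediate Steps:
N(n) = 9 + n
q = 1 (q = -7 + 8 = 1)
N(-37)*q = (9 - 37)*1 = -28*1 = -28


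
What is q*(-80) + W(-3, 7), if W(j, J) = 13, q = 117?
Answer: -9347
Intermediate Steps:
q*(-80) + W(-3, 7) = 117*(-80) + 13 = -9360 + 13 = -9347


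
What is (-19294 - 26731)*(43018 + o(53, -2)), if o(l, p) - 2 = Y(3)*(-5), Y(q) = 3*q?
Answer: -1977924375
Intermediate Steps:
o(l, p) = -43 (o(l, p) = 2 + (3*3)*(-5) = 2 + 9*(-5) = 2 - 45 = -43)
(-19294 - 26731)*(43018 + o(53, -2)) = (-19294 - 26731)*(43018 - 43) = -46025*42975 = -1977924375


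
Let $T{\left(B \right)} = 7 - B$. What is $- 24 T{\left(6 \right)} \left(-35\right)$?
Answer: $840$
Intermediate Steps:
$- 24 T{\left(6 \right)} \left(-35\right) = - 24 \left(7 - 6\right) \left(-35\right) = \left(-24\right) 1 \left(-35\right) = \left(-24\right) \left(-35\right) = 840$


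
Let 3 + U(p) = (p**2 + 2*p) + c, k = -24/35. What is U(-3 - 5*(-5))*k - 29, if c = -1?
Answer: -13591/35 ≈ -388.31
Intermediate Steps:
k = -24/35 (k = -24*1/35 = -24/35 ≈ -0.68571)
U(p) = -4 + p**2 + 2*p (U(p) = -3 + ((p**2 + 2*p) - 1) = -3 + (-1 + p**2 + 2*p) = -4 + p**2 + 2*p)
U(-3 - 5*(-5))*k - 29 = (-4 + (-3 - 5*(-5))**2 + 2*(-3 - 5*(-5)))*(-24/35) - 29 = (-4 + (-3 + 25)**2 + 2*(-3 + 25))*(-24/35) - 29 = (-4 + 22**2 + 2*22)*(-24/35) - 29 = (-4 + 484 + 44)*(-24/35) - 29 = 524*(-24/35) - 29 = -12576/35 - 29 = -13591/35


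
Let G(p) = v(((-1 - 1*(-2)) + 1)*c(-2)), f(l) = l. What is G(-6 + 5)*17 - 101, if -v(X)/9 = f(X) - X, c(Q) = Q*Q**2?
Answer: -101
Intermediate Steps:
c(Q) = Q**3
v(X) = 0 (v(X) = -9*(X - X) = -9*0 = 0)
G(p) = 0
G(-6 + 5)*17 - 101 = 0*17 - 101 = 0 - 101 = -101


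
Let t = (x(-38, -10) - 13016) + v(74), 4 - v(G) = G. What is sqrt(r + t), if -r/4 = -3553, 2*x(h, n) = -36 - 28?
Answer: sqrt(1094) ≈ 33.076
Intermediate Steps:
v(G) = 4 - G
x(h, n) = -32 (x(h, n) = (-36 - 28)/2 = (1/2)*(-64) = -32)
r = 14212 (r = -4*(-3553) = 14212)
t = -13118 (t = (-32 - 13016) + (4 - 1*74) = -13048 + (4 - 74) = -13048 - 70 = -13118)
sqrt(r + t) = sqrt(14212 - 13118) = sqrt(1094)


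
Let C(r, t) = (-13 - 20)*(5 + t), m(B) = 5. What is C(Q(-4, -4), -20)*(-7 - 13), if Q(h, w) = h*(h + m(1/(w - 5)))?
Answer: -9900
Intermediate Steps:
Q(h, w) = h*(5 + h) (Q(h, w) = h*(h + 5) = h*(5 + h))
C(r, t) = -165 - 33*t (C(r, t) = -33*(5 + t) = -165 - 33*t)
C(Q(-4, -4), -20)*(-7 - 13) = (-165 - 33*(-20))*(-7 - 13) = (-165 + 660)*(-20) = 495*(-20) = -9900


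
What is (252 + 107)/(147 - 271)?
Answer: -359/124 ≈ -2.8952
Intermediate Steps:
(252 + 107)/(147 - 271) = 359/(-124) = 359*(-1/124) = -359/124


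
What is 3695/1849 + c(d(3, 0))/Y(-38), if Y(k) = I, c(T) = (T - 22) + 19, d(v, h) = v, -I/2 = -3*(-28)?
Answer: 3695/1849 ≈ 1.9984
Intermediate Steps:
I = -168 (I = -(-6)*(-28) = -2*84 = -168)
c(T) = -3 + T (c(T) = (-22 + T) + 19 = -3 + T)
Y(k) = -168
3695/1849 + c(d(3, 0))/Y(-38) = 3695/1849 + (-3 + 3)/(-168) = 3695*(1/1849) + 0*(-1/168) = 3695/1849 + 0 = 3695/1849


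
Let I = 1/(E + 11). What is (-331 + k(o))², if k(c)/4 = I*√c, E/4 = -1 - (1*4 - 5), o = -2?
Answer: 13256849/121 - 2648*I*√2/11 ≈ 1.0956e+5 - 340.44*I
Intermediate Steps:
E = 0 (E = 4*(-1 - (1*4 - 5)) = 4*(-1 - (4 - 5)) = 4*(-1 - 1*(-1)) = 4*(-1 + 1) = 4*0 = 0)
I = 1/11 (I = 1/(0 + 11) = 1/11 ≈ 0.090909)
k(c) = 4*√c/11 (k(c) = 4*(√c/11) = 4*√c/11)
(-331 + k(o))² = (-331 + 4*√(-2)/11)² = (-331 + 4*(I*√2)/11)² = (-331 + 4*I*√2/11)²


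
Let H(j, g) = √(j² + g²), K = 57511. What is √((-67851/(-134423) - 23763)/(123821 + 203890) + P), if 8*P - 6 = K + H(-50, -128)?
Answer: √(24803246967908448855101578 + 862475341970301972004*√4721)/58735861004 ≈ 84.892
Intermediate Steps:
H(j, g) = √(g² + j²)
P = 57517/8 + √4721/4 (P = ¾ + (57511 + √((-128)² + (-50)²))/8 = ¾ + (57511 + √(16384 + 2500))/8 = ¾ + (57511 + √18884)/8 = ¾ + (57511 + 2*√4721)/8 = ¾ + (57511/8 + √4721/4) = 57517/8 + √4721/4 ≈ 7206.8)
√((-67851/(-134423) - 23763)/(123821 + 203890) + P) = √((-67851/(-134423) - 23763)/(123821 + 203890) + (57517/8 + √4721/4)) = √((-67851*(-1/134423) - 23763)/327711 + (57517/8 + √4721/4)) = √((67851/134423 - 23763)*(1/327711) + (57517/8 + √4721/4)) = √(-3194225898/134423*1/327711 + (57517/8 + √4721/4)) = √(-1064741966/14683965251 + (57517/8 + √4721/4)) = √(844569111406039/117471722008 + √4721/4)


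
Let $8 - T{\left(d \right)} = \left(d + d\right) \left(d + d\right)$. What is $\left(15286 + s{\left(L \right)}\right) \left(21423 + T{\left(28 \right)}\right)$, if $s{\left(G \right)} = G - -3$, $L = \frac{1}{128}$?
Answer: $\frac{35803186935}{128} \approx 2.7971 \cdot 10^{8}$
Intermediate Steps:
$T{\left(d \right)} = 8 - 4 d^{2}$ ($T{\left(d \right)} = 8 - \left(d + d\right) \left(d + d\right) = 8 - 2 d 2 d = 8 - 4 d^{2}$)
$L = \frac{1}{128} \approx 0.0078125$
$s{\left(G \right)} = 3 + G$ ($s{\left(G \right)} = G + 3 = 3 + G$)
$\left(15286 + s{\left(L \right)}\right) \left(21423 + T{\left(28 \right)}\right) = \left(15286 + \left(3 + \frac{1}{128}\right)\right) \left(21423 + \left(8 - 4 \cdot 28^{2}\right)\right) = \left(15286 + \frac{385}{128}\right) \left(21423 + \left(8 - 3136\right)\right) = \frac{1956993 \left(21423 + \left(8 - 3136\right)\right)}{128} = \frac{1956993 \left(21423 - 3128\right)}{128} = \frac{1956993}{128} \cdot 18295 = \frac{35803186935}{128}$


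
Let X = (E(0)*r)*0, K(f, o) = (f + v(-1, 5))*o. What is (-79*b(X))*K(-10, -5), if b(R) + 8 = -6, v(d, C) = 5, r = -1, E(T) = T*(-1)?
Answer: 27650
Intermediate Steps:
E(T) = -T
K(f, o) = o*(5 + f) (K(f, o) = (f + 5)*o = (5 + f)*o = o*(5 + f))
X = 0 (X = (-1*0*(-1))*0 = (0*(-1))*0 = 0*0 = 0)
b(R) = -14 (b(R) = -8 - 6 = -14)
(-79*b(X))*K(-10, -5) = (-79*(-14))*(-5*(5 - 10)) = 1106*(-5*(-5)) = 1106*25 = 27650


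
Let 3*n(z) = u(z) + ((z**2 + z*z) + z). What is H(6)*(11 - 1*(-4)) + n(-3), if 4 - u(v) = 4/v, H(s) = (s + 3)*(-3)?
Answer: -3584/9 ≈ -398.22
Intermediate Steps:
H(s) = -9 - 3*s (H(s) = (3 + s)*(-3) = -9 - 3*s)
u(v) = 4 - 4/v
n(z) = 4/3 - 4/(3*z) + z/3 + 2*z**2/3 (n(z) = ((4 - 4/z) + ((z**2 + z*z) + z))/3 = ((4 - 4/z) + ((z**2 + z**2) + z))/3 = ((4 - 4/z) + (2*z**2 + z))/3 = ((4 - 4/z) + (z + 2*z**2))/3 = (4 + z - 4/z + 2*z**2)/3 = 4/3 - 4/(3*z) + z/3 + 2*z**2/3)
H(6)*(11 - 1*(-4)) + n(-3) = (-9 - 3*6)*(11 - 1*(-4)) + (1/3)*(-4 + 4*(-3) + (-3)**2*(1 + 2*(-3)))/(-3) = (-9 - 18)*(11 + 4) + (1/3)*(-1/3)*(-4 - 12 + 9*(1 - 6)) = -27*15 + (1/3)*(-1/3)*(-4 - 12 + 9*(-5)) = -405 + (1/3)*(-1/3)*(-4 - 12 - 45) = -405 + (1/3)*(-1/3)*(-61) = -405 + 61/9 = -3584/9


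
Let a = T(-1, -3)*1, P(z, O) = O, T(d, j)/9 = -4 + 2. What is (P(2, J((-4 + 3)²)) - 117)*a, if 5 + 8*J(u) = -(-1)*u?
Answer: 2115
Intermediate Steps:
J(u) = -5/8 + u/8 (J(u) = -5/8 + (-(-1)*u)/8 = -5/8 + u/8)
T(d, j) = -18 (T(d, j) = 9*(-4 + 2) = 9*(-2) = -18)
a = -18 (a = -18*1 = -18)
(P(2, J((-4 + 3)²)) - 117)*a = ((-5/8 + (-4 + 3)²/8) - 117)*(-18) = ((-5/8 + (⅛)*(-1)²) - 117)*(-18) = ((-5/8 + (⅛)*1) - 117)*(-18) = ((-5/8 + ⅛) - 117)*(-18) = (-½ - 117)*(-18) = -235/2*(-18) = 2115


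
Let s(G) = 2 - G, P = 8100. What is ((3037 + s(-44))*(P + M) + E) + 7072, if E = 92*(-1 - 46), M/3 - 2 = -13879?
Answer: -103373325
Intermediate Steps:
M = -41631 (M = 6 + 3*(-13879) = 6 - 41637 = -41631)
E = -4324 (E = 92*(-47) = -4324)
((3037 + s(-44))*(P + M) + E) + 7072 = ((3037 + (2 - 1*(-44)))*(8100 - 41631) - 4324) + 7072 = ((3037 + (2 + 44))*(-33531) - 4324) + 7072 = ((3037 + 46)*(-33531) - 4324) + 7072 = (3083*(-33531) - 4324) + 7072 = (-103376073 - 4324) + 7072 = -103380397 + 7072 = -103373325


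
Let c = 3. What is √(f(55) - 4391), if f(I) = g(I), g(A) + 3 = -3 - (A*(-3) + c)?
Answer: 11*I*√35 ≈ 65.077*I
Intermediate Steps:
g(A) = -9 + 3*A (g(A) = -3 + (-3 - (A*(-3) + 3)) = -3 + (-3 - (-3*A + 3)) = -3 + (-3 - (3 - 3*A)) = -3 + (-3 + (-3 + 3*A)) = -3 + (-6 + 3*A) = -9 + 3*A)
f(I) = -9 + 3*I
√(f(55) - 4391) = √((-9 + 3*55) - 4391) = √((-9 + 165) - 4391) = √(156 - 4391) = √(-4235) = 11*I*√35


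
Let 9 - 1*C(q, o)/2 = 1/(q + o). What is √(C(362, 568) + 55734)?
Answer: √12054975735/465 ≈ 236.12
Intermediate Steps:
C(q, o) = 18 - 2/(o + q) (C(q, o) = 18 - 2/(q + o) = 18 - 2/(o + q))
√(C(362, 568) + 55734) = √(2*(-1 + 9*568 + 9*362)/(568 + 362) + 55734) = √(2*(-1 + 5112 + 3258)/930 + 55734) = √(2*(1/930)*8369 + 55734) = √(8369/465 + 55734) = √(25924679/465) = √12054975735/465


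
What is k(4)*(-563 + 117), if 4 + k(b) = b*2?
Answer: -1784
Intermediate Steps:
k(b) = -4 + 2*b (k(b) = -4 + b*2 = -4 + 2*b)
k(4)*(-563 + 117) = (-4 + 2*4)*(-563 + 117) = (-4 + 8)*(-446) = 4*(-446) = -1784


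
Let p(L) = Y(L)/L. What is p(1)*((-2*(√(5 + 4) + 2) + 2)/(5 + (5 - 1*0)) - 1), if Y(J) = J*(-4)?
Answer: 36/5 ≈ 7.2000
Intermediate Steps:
Y(J) = -4*J
p(L) = -4 (p(L) = (-4*L)/L = -4)
p(1)*((-2*(√(5 + 4) + 2) + 2)/(5 + (5 - 1*0)) - 1) = -4*((-2*(√(5 + 4) + 2) + 2)/(5 + (5 - 1*0)) - 1) = -4*((-2*(√9 + 2) + 2)/(5 + (5 + 0)) - 1) = -4*((-2*(3 + 2) + 2)/(5 + 5) - 1) = -4*((-2*5 + 2)/10 - 1) = -4*((-10 + 2)*(⅒) - 1) = -4*(-8*⅒ - 1) = -4*(-⅘ - 1) = -4*(-9/5) = 36/5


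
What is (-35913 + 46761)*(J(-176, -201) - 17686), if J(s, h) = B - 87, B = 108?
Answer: -191629920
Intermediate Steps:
J(s, h) = 21 (J(s, h) = 108 - 87 = 21)
(-35913 + 46761)*(J(-176, -201) - 17686) = (-35913 + 46761)*(21 - 17686) = 10848*(-17665) = -191629920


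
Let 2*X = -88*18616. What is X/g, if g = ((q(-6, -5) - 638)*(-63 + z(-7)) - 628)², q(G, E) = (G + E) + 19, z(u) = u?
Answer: -179/412984 ≈ -0.00043343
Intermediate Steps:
q(G, E) = 19 + E + G (q(G, E) = (E + G) + 19 = 19 + E + G)
g = 1889814784 (g = (((19 - 5 - 6) - 638)*(-63 - 7) - 628)² = ((8 - 638)*(-70) - 628)² = (-630*(-70) - 628)² = (44100 - 628)² = 43472² = 1889814784)
X = -819104 (X = (-88*18616)/2 = (½)*(-1638208) = -819104)
X/g = -819104/1889814784 = -819104*1/1889814784 = -179/412984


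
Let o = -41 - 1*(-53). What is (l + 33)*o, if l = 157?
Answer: 2280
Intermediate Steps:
o = 12 (o = -41 + 53 = 12)
(l + 33)*o = (157 + 33)*12 = 190*12 = 2280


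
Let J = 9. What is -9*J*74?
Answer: -5994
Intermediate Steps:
-9*J*74 = -9*9*74 = -81*74 = -5994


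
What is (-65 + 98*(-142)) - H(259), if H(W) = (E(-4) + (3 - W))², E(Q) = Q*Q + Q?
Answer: -73517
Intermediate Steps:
E(Q) = Q + Q² (E(Q) = Q² + Q = Q + Q²)
H(W) = (15 - W)² (H(W) = (-4*(1 - 4) + (3 - W))² = (-4*(-3) + (3 - W))² = (12 + (3 - W))² = (15 - W)²)
(-65 + 98*(-142)) - H(259) = (-65 + 98*(-142)) - (-15 + 259)² = (-65 - 13916) - 1*244² = -13981 - 1*59536 = -13981 - 59536 = -73517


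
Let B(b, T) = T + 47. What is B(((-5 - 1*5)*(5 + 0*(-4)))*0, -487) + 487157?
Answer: 486717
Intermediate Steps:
B(b, T) = 47 + T
B(((-5 - 1*5)*(5 + 0*(-4)))*0, -487) + 487157 = (47 - 487) + 487157 = -440 + 487157 = 486717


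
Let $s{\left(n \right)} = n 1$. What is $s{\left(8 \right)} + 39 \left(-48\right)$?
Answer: $-1864$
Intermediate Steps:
$s{\left(n \right)} = n$
$s{\left(8 \right)} + 39 \left(-48\right) = 8 + 39 \left(-48\right) = 8 - 1872 = -1864$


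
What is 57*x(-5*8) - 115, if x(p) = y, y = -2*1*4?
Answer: -571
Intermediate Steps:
y = -8 (y = -2*4 = -8)
x(p) = -8
57*x(-5*8) - 115 = 57*(-8) - 115 = -456 - 115 = -571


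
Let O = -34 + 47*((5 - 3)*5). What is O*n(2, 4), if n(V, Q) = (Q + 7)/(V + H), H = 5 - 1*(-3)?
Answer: 2398/5 ≈ 479.60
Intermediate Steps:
H = 8 (H = 5 + 3 = 8)
n(V, Q) = (7 + Q)/(8 + V) (n(V, Q) = (Q + 7)/(V + 8) = (7 + Q)/(8 + V))
O = 436 (O = -34 + 47*(2*5) = -34 + 47*10 = -34 + 470 = 436)
O*n(2, 4) = 436*((7 + 4)/(8 + 2)) = 436*(11/10) = 2398/5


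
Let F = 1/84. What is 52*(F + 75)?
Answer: 81913/21 ≈ 3900.6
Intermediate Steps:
F = 1/84 (F = 1*(1/84) = 1/84 ≈ 0.011905)
52*(F + 75) = 52*(1/84 + 75) = 52*(6301/84) = 81913/21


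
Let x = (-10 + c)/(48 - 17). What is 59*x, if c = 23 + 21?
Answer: 2006/31 ≈ 64.710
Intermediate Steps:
c = 44
x = 34/31 (x = (-10 + 44)/(48 - 17) = 34/31 ≈ 1.0968)
59*x = 59*(34/31) = 2006/31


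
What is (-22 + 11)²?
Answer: 121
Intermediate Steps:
(-22 + 11)² = (-11)² = 121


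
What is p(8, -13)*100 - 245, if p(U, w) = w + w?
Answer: -2845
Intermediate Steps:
p(U, w) = 2*w
p(8, -13)*100 - 245 = (2*(-13))*100 - 245 = -26*100 - 245 = -2600 - 245 = -2845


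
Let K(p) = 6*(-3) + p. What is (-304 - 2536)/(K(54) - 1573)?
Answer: 2840/1537 ≈ 1.8478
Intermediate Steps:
K(p) = -18 + p
(-304 - 2536)/(K(54) - 1573) = (-304 - 2536)/((-18 + 54) - 1573) = -2840/(36 - 1573) = -2840/(-1537) = -2840*(-1/1537) = 2840/1537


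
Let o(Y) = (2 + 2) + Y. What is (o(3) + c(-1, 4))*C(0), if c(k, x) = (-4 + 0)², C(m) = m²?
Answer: 0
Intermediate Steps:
o(Y) = 4 + Y
c(k, x) = 16 (c(k, x) = (-4)² = 16)
(o(3) + c(-1, 4))*C(0) = ((4 + 3) + 16)*0² = (7 + 16)*0 = 23*0 = 0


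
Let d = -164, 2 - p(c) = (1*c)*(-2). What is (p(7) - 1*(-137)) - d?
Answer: 317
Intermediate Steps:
p(c) = 2 + 2*c (p(c) = 2 - 1*c*(-2) = 2 - c*(-2) = 2 - (-2)*c = 2 + 2*c)
(p(7) - 1*(-137)) - d = ((2 + 2*7) - 1*(-137)) - 1*(-164) = ((2 + 14) + 137) + 164 = (16 + 137) + 164 = 153 + 164 = 317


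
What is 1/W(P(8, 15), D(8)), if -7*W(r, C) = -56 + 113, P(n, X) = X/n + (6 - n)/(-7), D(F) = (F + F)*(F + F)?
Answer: -7/57 ≈ -0.12281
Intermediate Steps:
D(F) = 4*F**2 (D(F) = (2*F)*(2*F) = 4*F**2)
P(n, X) = -6/7 + n/7 + X/n (P(n, X) = X/n + (6 - n)*(-1/7) = X/n + (-6/7 + n/7) = -6/7 + n/7 + X/n)
W(r, C) = -57/7 (W(r, C) = -(-56 + 113)/7 = -1/7*57 = -57/7)
1/W(P(8, 15), D(8)) = 1/(-57/7) = -7/57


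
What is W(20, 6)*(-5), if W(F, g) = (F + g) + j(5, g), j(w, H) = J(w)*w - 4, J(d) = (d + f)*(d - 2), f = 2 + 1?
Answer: -710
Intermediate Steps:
f = 3
J(d) = (-2 + d)*(3 + d) (J(d) = (d + 3)*(d - 2) = (3 + d)*(-2 + d) = (-2 + d)*(3 + d))
j(w, H) = -4 + w*(-6 + w + w²) (j(w, H) = (-6 + w + w²)*w - 4 = w*(-6 + w + w²) - 4 = -4 + w*(-6 + w + w²))
W(F, g) = 116 + F + g (W(F, g) = (F + g) + (-4 + 5*(-6 + 5 + 5²)) = (F + g) + (-4 + 5*(-6 + 5 + 25)) = (F + g) + (-4 + 5*24) = (F + g) + (-4 + 120) = (F + g) + 116 = 116 + F + g)
W(20, 6)*(-5) = (116 + 20 + 6)*(-5) = 142*(-5) = -710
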